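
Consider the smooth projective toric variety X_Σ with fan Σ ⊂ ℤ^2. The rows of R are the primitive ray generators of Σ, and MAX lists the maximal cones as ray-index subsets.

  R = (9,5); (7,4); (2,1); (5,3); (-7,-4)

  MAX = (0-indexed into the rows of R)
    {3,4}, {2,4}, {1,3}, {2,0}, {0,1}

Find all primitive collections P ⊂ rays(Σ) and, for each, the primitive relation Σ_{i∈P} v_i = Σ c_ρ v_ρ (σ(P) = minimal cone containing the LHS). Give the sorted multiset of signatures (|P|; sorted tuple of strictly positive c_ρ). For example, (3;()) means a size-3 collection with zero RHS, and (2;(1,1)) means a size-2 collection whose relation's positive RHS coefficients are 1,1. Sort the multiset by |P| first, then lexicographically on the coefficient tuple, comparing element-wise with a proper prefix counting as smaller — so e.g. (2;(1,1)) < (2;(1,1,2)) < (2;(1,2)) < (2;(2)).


Primitive collections (5):

  {1,4}:  v_{1} + v_{4} = 0  ⇒ sig = (2;())
  {0,4}:  v_{0} + v_{4} = v_{2}  ⇒ sig = (2;(1))
  {1,2}:  v_{1} + v_{2} = v_{0}  ⇒ sig = (2;(1))
  {2,3}:  v_{2} + v_{3} = v_{1}  ⇒ sig = (2;(1))
  {0,3}:  v_{0} + v_{3} = 2·v_{1}  ⇒ sig = (2;(2))

Signatures (|P|; sorted positive RHS coefficients), sorted:
[(2;()), (2;(1)), (2;(1)), (2;(1)), (2;(2))]


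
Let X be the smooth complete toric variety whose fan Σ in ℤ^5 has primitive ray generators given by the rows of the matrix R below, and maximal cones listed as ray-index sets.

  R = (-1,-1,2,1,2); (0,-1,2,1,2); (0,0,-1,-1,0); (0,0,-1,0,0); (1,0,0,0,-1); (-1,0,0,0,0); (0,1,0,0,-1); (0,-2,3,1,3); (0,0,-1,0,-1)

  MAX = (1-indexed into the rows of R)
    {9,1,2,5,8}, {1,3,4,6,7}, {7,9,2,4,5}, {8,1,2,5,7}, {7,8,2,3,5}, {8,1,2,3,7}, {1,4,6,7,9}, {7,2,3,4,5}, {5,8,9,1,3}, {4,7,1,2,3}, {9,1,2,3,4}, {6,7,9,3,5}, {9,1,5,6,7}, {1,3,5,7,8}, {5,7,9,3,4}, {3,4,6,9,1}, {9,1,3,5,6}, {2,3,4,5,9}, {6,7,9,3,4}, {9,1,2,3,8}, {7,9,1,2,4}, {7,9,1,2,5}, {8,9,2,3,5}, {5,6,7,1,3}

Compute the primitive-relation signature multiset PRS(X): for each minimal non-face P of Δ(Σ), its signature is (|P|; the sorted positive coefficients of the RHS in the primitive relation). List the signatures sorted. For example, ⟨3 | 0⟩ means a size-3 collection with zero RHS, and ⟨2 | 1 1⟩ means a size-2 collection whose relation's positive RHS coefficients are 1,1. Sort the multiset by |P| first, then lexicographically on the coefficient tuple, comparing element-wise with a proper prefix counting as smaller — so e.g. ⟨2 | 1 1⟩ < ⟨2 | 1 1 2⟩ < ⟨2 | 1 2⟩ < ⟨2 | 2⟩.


Primitive collections (9):

  • {2,6}:  v_{2} + v_{6} = v_{1} ; sig = ⟨2 | 1⟩
  • {4,8}:  v_{4} + v_{8} = 2·v_{2} + v_{3} + v_{9} ; sig = ⟨2 | 1 1 2⟩
  • {6,8}:  v_{6} + v_{8} = 2·v_{1} + v_{3} + v_{5} ; sig = ⟨2 | 1 1 2⟩
  • {4,5,6}:  v_{4} + v_{5} + v_{6} = v_{9} ; sig = ⟨3 | 1⟩
  • {1,4,5}:  v_{1} + v_{4} + v_{5} = v_{2} + v_{9} ; sig = ⟨3 | 1 1⟩
  • {7,8,9}:  v_{7} + v_{8} + v_{9} = v_{1} + v_{5} ; sig = ⟨3 | 1 1⟩
  • {2,3,7,9}:  v_{2} + v_{3} + v_{7} + v_{9} = 0 ; sig = ⟨4 | 0⟩
  • {1,2,3,5}:  v_{1} + v_{2} + v_{3} + v_{5} = v_{8} ; sig = ⟨4 | 1⟩
  • {1,3,7,9}:  v_{1} + v_{3} + v_{7} + v_{9} = v_{6} ; sig = ⟨4 | 1⟩

Sorted signature multiset PRS(X):
{ ⟨2 | 1⟩,  ⟨2 | 1 1 2⟩ ×2,  ⟨3 | 1⟩,  ⟨3 | 1 1⟩ ×2,  ⟨4 | 0⟩,  ⟨4 | 1⟩ ×2 }


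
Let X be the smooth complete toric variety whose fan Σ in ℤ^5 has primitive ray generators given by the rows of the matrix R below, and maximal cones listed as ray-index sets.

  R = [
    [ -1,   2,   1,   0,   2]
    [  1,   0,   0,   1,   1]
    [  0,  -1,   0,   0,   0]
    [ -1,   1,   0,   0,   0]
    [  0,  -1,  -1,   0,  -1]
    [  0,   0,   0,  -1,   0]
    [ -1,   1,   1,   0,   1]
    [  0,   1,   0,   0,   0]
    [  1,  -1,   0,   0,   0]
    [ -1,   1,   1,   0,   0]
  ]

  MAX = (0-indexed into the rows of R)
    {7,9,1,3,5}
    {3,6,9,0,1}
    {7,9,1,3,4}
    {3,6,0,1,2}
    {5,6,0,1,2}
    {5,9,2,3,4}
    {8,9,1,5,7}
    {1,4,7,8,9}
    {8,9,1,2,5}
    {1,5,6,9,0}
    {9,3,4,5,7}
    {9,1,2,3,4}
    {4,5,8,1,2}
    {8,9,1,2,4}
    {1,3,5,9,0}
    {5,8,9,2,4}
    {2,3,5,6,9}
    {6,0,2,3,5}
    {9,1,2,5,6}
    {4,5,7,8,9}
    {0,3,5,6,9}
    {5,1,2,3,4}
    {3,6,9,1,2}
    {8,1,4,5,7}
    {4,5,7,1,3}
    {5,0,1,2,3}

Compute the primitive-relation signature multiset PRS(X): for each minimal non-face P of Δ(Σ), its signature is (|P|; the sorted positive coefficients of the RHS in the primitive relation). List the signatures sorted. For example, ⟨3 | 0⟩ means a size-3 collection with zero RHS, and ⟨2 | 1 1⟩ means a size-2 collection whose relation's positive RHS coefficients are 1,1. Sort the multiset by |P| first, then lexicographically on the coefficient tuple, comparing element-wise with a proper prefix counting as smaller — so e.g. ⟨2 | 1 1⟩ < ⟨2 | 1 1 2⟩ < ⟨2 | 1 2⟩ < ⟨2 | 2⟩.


|primitive collections| = 12. Relations:

  • {2,7}:  v_{2} + v_{7} = 0 ; sig = ⟨2 | 0⟩
  • {3,8}:  v_{3} + v_{8} = 0 ; sig = ⟨2 | 0⟩
  • {4,6}:  v_{4} + v_{6} = v_{2} + v_{3} ; sig = ⟨2 | 1 1⟩
  • {0,8}:  v_{0} + v_{8} = v_{1} + v_{5} + v_{6} ; sig = ⟨2 | 1 1 1⟩
  • {6,7}:  v_{6} + v_{7} = v_{1} + v_{3} + v_{5} + v_{9} ; sig = ⟨2 | 1 1 1 1⟩
  • {6,8}:  v_{6} + v_{8} = v_{1} + v_{2} + v_{5} + v_{9} ; sig = ⟨2 | 1 1 1 1⟩
  • {0,4}:  v_{0} + v_{4} = v_{1} + v_{2} + 2·v_{3} + v_{5} ; sig = ⟨2 | 1 1 1 2⟩
  • {0,7}:  v_{0} + v_{7} = 2·v_{1} + 2·v_{3} + 2·v_{5} + v_{9} ; sig = ⟨2 | 1 2 2 2⟩
  • {0,2,9}:  v_{0} + v_{2} + v_{9} = 2·v_{6} ; sig = ⟨3 | 2⟩
  • {1,4,5,9}:  v_{1} + v_{4} + v_{5} + v_{9} = 0 ; sig = ⟨4 | 0⟩
  • {1,3,5,6}:  v_{1} + v_{3} + v_{5} + v_{6} = v_{0} ; sig = ⟨4 | 1⟩
  • {1,2,3,5,9}:  v_{1} + v_{2} + v_{3} + v_{5} + v_{9} = v_{6} ; sig = ⟨5 | 1⟩

so the primitive-relation signature multiset is
    ⟨2 | 0⟩
    ⟨2 | 0⟩
    ⟨2 | 1 1⟩
    ⟨2 | 1 1 1⟩
    ⟨2 | 1 1 1 1⟩
    ⟨2 | 1 1 1 1⟩
    ⟨2 | 1 1 1 2⟩
    ⟨2 | 1 2 2 2⟩
    ⟨3 | 2⟩
    ⟨4 | 0⟩
    ⟨4 | 1⟩
    ⟨5 | 1⟩


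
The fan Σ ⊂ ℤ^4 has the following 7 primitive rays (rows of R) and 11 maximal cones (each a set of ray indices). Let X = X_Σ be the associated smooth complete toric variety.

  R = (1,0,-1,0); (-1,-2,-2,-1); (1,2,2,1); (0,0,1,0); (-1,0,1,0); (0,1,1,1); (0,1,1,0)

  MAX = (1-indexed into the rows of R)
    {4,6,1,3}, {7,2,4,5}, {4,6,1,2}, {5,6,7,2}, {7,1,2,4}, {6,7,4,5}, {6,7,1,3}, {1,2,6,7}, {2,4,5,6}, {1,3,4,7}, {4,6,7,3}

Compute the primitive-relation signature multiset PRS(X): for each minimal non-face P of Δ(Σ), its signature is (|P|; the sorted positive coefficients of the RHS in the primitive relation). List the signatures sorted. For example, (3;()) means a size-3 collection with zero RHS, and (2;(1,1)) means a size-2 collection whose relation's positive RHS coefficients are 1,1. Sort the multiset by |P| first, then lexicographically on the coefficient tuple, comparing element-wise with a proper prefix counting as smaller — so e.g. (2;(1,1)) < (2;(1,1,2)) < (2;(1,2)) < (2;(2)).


5 collections generate NE(X_Σ); each relation:

  • {1,5}:  v_{1} + v_{5} = 0  ⟹  sig = (2;())
  • {2,3}:  v_{2} + v_{3} = 0  ⟹  sig = (2;())
  • {3,5}:  v_{3} + v_{5} = v_{4} + v_{6} + v_{7}  ⟹  sig = (2;(1,1,1))
  • {1,4,6,7}:  v_{1} + v_{4} + v_{6} + v_{7} = v_{3}  ⟹  sig = (4;(1))
  • {2,4,6,7}:  v_{2} + v_{4} + v_{6} + v_{7} = v_{5}  ⟹  sig = (4;(1))

Hence PRS(X_Σ) =
    |P|=2: 3 collections, coeffs (), (), (1,1,1)
    |P|=4: 2 collections, coeffs (1), (1)


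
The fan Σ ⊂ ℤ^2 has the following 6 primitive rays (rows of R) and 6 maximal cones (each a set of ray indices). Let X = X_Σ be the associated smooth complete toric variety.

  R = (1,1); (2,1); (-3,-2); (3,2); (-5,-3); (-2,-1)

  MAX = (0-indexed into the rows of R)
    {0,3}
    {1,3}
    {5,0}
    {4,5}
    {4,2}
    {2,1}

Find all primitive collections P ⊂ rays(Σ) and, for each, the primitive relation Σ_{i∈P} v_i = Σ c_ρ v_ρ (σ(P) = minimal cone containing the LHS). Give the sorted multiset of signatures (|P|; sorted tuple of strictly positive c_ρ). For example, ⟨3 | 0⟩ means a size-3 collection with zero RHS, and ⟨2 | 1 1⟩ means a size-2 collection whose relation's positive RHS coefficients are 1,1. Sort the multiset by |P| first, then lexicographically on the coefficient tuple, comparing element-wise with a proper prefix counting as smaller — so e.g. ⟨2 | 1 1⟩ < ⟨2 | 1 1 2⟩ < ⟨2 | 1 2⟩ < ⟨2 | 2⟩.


Minimal non-faces — 9 found among 6 rays, 6 max cones:

  P = {1,5}:  v_{1} + v_{5} = 0  so sig = ⟨2 | 0⟩
  P = {2,3}:  v_{2} + v_{3} = 0  so sig = ⟨2 | 0⟩
  P = {0,1}:  v_{0} + v_{1} = v_{3}  so sig = ⟨2 | 1⟩
  P = {0,2}:  v_{0} + v_{2} = v_{5}  so sig = ⟨2 | 1⟩
  P = {1,4}:  v_{1} + v_{4} = v_{2}  so sig = ⟨2 | 1⟩
  P = {2,5}:  v_{2} + v_{5} = v_{4}  so sig = ⟨2 | 1⟩
  P = {3,4}:  v_{3} + v_{4} = v_{5}  so sig = ⟨2 | 1⟩
  P = {3,5}:  v_{3} + v_{5} = v_{0}  so sig = ⟨2 | 1⟩
  P = {0,4}:  v_{0} + v_{4} = 2·v_{5}  so sig = ⟨2 | 2⟩

Signatures (|P|; sorted positive RHS coefficients), sorted:
    ⟨2 | 0⟩
    ⟨2 | 0⟩
    ⟨2 | 1⟩
    ⟨2 | 1⟩
    ⟨2 | 1⟩
    ⟨2 | 1⟩
    ⟨2 | 1⟩
    ⟨2 | 1⟩
    ⟨2 | 2⟩


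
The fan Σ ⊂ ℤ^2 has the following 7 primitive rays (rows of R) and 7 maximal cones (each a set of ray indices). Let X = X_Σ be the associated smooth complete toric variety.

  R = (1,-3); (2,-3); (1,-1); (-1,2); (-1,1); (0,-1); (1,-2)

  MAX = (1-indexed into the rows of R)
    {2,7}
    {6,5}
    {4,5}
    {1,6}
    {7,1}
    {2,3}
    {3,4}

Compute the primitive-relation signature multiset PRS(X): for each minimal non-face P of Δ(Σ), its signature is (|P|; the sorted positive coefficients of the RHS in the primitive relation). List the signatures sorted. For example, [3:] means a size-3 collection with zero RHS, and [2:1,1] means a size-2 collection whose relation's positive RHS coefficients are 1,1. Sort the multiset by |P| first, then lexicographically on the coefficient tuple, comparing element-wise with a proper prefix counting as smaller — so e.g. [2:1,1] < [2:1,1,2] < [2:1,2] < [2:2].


Δ(Σ) — 7 vertices, 14 min non-faces:

  P = {3,5}:  v_{3} + v_{5} = 0  ⇒ sig = [2:]
  P = {4,7}:  v_{4} + v_{7} = 0  ⇒ sig = [2:]
  P = {1,4}:  v_{1} + v_{4} = v_{6}  ⇒ sig = [2:1]
  P = {2,4}:  v_{2} + v_{4} = v_{3}  ⇒ sig = [2:1]
  P = {2,5}:  v_{2} + v_{5} = v_{7}  ⇒ sig = [2:1]
  P = {3,6}:  v_{3} + v_{6} = v_{7}  ⇒ sig = [2:1]
  P = {3,7}:  v_{3} + v_{7} = v_{2}  ⇒ sig = [2:1]
  P = {4,6}:  v_{4} + v_{6} = v_{5}  ⇒ sig = [2:1]
  P = {5,7}:  v_{5} + v_{7} = v_{6}  ⇒ sig = [2:1]
  P = {6,7}:  v_{6} + v_{7} = v_{1}  ⇒ sig = [2:1]
  P = {1,3}:  v_{1} + v_{3} = 2·v_{7}  ⇒ sig = [2:2]
  P = {1,5}:  v_{1} + v_{5} = 2·v_{6}  ⇒ sig = [2:2]
  P = {2,6}:  v_{2} + v_{6} = 2·v_{7}  ⇒ sig = [2:2]
  P = {1,2}:  v_{1} + v_{2} = 3·v_{7}  ⇒ sig = [2:3]

Hence PRS(X_Σ) =
    [2:]
    [2:]
    [2:1]
    [2:1]
    [2:1]
    [2:1]
    [2:1]
    [2:1]
    [2:1]
    [2:1]
    [2:2]
    [2:2]
    [2:2]
    [2:3]


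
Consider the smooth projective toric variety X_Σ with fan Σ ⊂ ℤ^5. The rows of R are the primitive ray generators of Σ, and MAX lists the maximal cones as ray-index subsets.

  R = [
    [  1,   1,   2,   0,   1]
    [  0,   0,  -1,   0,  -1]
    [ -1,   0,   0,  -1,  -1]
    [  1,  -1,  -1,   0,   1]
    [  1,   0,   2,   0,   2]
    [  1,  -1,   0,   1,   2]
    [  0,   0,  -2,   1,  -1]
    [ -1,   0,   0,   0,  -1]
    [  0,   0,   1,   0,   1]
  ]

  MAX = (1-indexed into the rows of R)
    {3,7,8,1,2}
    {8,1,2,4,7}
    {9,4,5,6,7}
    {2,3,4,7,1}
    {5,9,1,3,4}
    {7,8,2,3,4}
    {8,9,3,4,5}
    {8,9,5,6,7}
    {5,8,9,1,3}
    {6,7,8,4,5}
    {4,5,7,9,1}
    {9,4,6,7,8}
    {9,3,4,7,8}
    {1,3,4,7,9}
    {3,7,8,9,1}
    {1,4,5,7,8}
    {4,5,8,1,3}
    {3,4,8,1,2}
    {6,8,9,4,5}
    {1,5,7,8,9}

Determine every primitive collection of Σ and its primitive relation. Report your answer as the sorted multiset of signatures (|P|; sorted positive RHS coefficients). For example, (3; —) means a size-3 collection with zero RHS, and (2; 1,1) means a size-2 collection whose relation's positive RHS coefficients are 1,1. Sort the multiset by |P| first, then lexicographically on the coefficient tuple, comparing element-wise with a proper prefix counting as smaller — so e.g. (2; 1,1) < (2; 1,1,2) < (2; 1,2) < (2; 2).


Primitive collections (9):

  P={2,9}:  v_{2} + v_{9} = 0  so sig = (2; —)
  P={2,5}:  v_{2} + v_{5} = v_{1} + v_{4} + v_{8}  so sig = (2; 1,1,1)
  P={3,6}:  v_{3} + v_{6} = v_{4} + v_{8} + v_{9}  so sig = (2; 1,1,1)
  P={2,6}:  v_{2} + v_{6} = v_{4} + v_{5} + v_{7} + v_{8}  so sig = (2; 1,1,1,1)
  P={1,6}:  v_{1} + v_{6} = 2·v_{5} + v_{7}  so sig = (2; 1,2)
  P={3,5,7}:  v_{3} + v_{5} + v_{7} = 0  so sig = (3; —)
  P={1,4,8,9}:  v_{1} + v_{4} + v_{8} + v_{9} = v_{5}  so sig = (4; 1)
  P={1,3,4,7,8}:  v_{1} + v_{3} + v_{4} + v_{7} + v_{8} = v_{2}  so sig = (5; 1)
  P={4,5,7,8,9}:  v_{4} + v_{5} + v_{7} + v_{8} + v_{9} = v_{6}  so sig = (5; 1)

so the primitive-relation signature multiset is
[(2; —), (2; 1,1,1), (2; 1,1,1), (2; 1,1,1,1), (2; 1,2), (3; —), (4; 1), (5; 1), (5; 1)]


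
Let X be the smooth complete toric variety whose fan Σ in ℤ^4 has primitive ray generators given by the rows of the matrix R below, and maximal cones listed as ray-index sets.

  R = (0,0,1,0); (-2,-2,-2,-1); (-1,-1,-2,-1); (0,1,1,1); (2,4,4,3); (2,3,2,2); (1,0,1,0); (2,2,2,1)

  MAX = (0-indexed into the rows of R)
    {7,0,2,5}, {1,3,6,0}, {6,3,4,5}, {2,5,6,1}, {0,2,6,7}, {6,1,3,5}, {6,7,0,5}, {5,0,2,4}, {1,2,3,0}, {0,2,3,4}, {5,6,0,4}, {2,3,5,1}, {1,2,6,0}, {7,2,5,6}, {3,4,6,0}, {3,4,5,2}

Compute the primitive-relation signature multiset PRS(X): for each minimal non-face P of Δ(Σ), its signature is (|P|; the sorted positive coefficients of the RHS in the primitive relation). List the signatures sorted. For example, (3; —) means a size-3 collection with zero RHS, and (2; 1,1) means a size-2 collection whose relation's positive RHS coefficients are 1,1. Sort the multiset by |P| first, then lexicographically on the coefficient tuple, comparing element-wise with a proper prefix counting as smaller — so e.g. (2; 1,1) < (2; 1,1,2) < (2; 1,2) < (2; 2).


9 minimal non-faces of Δ(Σ) (on 8 rays):

  • {1,7}:  v_{1} + v_{7} = 0 — sig = (2; —)
  • {3,7}:  v_{3} + v_{7} = v_{0} + v_{5} — sig = (2; 1,1)
  • {1,4}:  v_{1} + v_{4} = 2·v_{3} — sig = (2; 2)
  • {4,7}:  v_{4} + v_{7} = 2·v_{0} + 2·v_{5} — sig = (2; 2,2)
  • {2,3,6}:  v_{2} + v_{3} + v_{6} = 0 — sig = (3; —)
  • {0,1,5}:  v_{0} + v_{1} + v_{5} = v_{3} — sig = (3; 1)
  • {0,3,5}:  v_{0} + v_{3} + v_{5} = v_{4} — sig = (3; 1)
  • {2,4,6}:  v_{2} + v_{4} + v_{6} = v_{0} + v_{5} — sig = (3; 1,1)
  • {0,2,5,6}:  v_{0} + v_{2} + v_{5} + v_{6} = v_{7} — sig = (4; 1)

Hence PRS(X_Σ) =
    |P|=2: 4 collections, coeffs (), (1,1), (2), (2,2)
    |P|=3: 4 collections, coeffs (), (1), (1), (1,1)
    |P|=4: 1 collection, coeffs (1)


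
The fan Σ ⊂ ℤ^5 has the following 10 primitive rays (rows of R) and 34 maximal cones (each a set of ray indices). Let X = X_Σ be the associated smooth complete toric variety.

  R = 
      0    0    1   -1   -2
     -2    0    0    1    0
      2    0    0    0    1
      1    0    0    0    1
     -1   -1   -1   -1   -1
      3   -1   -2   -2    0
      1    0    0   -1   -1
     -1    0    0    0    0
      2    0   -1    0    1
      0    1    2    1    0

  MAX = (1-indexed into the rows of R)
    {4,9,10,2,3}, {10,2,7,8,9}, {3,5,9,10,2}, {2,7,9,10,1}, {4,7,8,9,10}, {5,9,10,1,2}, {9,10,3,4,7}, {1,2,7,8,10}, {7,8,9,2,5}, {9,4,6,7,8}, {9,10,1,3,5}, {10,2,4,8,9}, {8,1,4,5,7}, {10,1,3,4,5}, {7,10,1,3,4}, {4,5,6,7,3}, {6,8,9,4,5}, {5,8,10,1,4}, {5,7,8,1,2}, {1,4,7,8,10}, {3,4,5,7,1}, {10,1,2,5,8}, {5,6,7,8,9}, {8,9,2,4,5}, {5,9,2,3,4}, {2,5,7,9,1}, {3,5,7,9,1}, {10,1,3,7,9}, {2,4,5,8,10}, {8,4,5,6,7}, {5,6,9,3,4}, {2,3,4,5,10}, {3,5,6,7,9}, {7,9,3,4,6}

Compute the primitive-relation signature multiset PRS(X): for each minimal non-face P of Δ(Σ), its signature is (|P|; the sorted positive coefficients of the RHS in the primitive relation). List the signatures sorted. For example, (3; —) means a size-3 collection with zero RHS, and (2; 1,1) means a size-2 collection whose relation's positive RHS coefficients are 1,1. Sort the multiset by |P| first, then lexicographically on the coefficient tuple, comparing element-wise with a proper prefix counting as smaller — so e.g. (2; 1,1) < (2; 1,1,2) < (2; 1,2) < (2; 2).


Minimal non-faces — 14 found among 10 rays, 34 max cones:

  • {3,8}:  v_{3} + v_{8} = v_{4}  ⟹  sig = (2; 1)
  • {2,6}:  v_{2} + v_{6} = v_{5} + v_{9}  ⟹  sig = (2; 1,1)
  • {6,10}:  v_{6} + v_{10} = v_{3} + v_{7}  ⟹  sig = (2; 1,1)
  • {1,6}:  v_{1} + v_{6} = v_{3} + v_{5} + 2·v_{7}  ⟹  sig = (2; 1,1,2)
  • {2,4,7}:  v_{2} + v_{4} + v_{7} = 0  ⟹  sig = (3; —)
  • {1,8,9}:  v_{1} + v_{8} + v_{9} = v_{7}  ⟹  sig = (3; 1)
  • {5,7,10}:  v_{5} + v_{7} + v_{10} = v_{1}  ⟹  sig = (3; 1)
  • {1,2,4}:  v_{1} + v_{2} + v_{4} = v_{5} + v_{10}  ⟹  sig = (3; 1,1)
  • {1,4,9}:  v_{1} + v_{4} + v_{9} = v_{3} + v_{7}  ⟹  sig = (3; 1,1)
  • {2,3,7}:  v_{2} + v_{3} + v_{7} = v_{5} + v_{9} + v_{10}  ⟹  sig = (3; 1,1,1)
  • {1,2,3}:  v_{1} + v_{2} + v_{3} = 2·v_{5} + v_{9} + 2·v_{10}  ⟹  sig = (3; 1,2,2)
  • {5,8,9,10}:  v_{5} + v_{8} + v_{9} + v_{10} = 0  ⟹  sig = (4; —)
  • {4,5,7,9}:  v_{4} + v_{5} + v_{7} + v_{9} = v_{6}  ⟹  sig = (4; 1)
  • {4,5,9,10}:  v_{4} + v_{5} + v_{9} + v_{10} = v_{3}  ⟹  sig = (4; 1)

Hence PRS(X_Σ) =
[(2; 1), (2; 1,1), (2; 1,1), (2; 1,1,2), (3; —), (3; 1), (3; 1), (3; 1,1), (3; 1,1), (3; 1,1,1), (3; 1,2,2), (4; —), (4; 1), (4; 1)]


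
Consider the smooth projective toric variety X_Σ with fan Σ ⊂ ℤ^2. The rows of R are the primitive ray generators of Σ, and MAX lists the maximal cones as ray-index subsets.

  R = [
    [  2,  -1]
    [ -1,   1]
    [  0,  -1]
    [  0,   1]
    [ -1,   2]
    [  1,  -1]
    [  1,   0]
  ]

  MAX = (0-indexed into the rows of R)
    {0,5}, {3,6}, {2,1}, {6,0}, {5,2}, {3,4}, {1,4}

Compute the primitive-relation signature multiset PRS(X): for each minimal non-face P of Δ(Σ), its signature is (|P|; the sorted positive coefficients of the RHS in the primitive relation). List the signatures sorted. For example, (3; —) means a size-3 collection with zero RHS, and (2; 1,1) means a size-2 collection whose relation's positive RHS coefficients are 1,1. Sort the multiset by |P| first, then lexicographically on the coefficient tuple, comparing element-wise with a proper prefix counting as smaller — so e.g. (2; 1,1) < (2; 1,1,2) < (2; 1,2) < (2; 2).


Σ has 14 primitive collections:

  P={1,5}:  v_{1} + v_{5} = 0  ⟹  sig = (2; —)
  P={2,3}:  v_{2} + v_{3} = 0  ⟹  sig = (2; —)
  P={0,1}:  v_{0} + v_{1} = v_{6}  ⟹  sig = (2; 1)
  P={1,3}:  v_{1} + v_{3} = v_{4}  ⟹  sig = (2; 1)
  P={1,6}:  v_{1} + v_{6} = v_{3}  ⟹  sig = (2; 1)
  P={2,4}:  v_{2} + v_{4} = v_{1}  ⟹  sig = (2; 1)
  P={2,6}:  v_{2} + v_{6} = v_{5}  ⟹  sig = (2; 1)
  P={3,5}:  v_{3} + v_{5} = v_{6}  ⟹  sig = (2; 1)
  P={4,5}:  v_{4} + v_{5} = v_{3}  ⟹  sig = (2; 1)
  P={5,6}:  v_{5} + v_{6} = v_{0}  ⟹  sig = (2; 1)
  P={0,4}:  v_{0} + v_{4} = v_{3} + v_{6}  ⟹  sig = (2; 1,1)
  P={0,2}:  v_{0} + v_{2} = 2·v_{5}  ⟹  sig = (2; 2)
  P={0,3}:  v_{0} + v_{3} = 2·v_{6}  ⟹  sig = (2; 2)
  P={4,6}:  v_{4} + v_{6} = 2·v_{3}  ⟹  sig = (2; 2)

Hence PRS(X_Σ) =
    |P|=2: 14 collections, coeffs (), (), (1), (1), (1), (1), (1), (1), (1), (1), (1,1), (2), (2), (2)


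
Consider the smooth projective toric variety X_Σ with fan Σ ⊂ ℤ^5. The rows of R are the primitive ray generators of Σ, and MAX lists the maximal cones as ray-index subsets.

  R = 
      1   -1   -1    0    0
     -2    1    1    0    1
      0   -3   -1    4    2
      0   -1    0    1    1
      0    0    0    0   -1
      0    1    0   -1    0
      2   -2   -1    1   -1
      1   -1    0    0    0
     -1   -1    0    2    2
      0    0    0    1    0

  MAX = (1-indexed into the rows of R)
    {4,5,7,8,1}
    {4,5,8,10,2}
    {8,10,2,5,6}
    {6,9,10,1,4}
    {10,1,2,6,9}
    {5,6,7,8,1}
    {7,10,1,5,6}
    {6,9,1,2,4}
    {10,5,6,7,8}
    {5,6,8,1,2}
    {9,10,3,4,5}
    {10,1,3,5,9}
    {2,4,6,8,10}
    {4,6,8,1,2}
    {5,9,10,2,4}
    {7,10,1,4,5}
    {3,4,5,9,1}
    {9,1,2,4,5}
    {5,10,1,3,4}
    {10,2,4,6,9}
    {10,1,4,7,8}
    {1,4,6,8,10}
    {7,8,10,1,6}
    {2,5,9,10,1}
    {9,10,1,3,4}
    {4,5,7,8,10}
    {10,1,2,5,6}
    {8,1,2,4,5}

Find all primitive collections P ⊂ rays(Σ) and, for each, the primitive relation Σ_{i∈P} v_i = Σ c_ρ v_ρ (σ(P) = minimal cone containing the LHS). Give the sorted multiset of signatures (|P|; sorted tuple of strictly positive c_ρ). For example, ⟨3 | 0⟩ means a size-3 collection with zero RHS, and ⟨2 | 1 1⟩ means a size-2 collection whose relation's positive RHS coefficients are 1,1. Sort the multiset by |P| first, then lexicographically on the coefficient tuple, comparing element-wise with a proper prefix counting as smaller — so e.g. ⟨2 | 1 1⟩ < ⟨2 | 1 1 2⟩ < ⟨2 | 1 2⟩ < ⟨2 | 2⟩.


14 minimal non-faces of Δ(Σ) (on 10 rays):

  P={2,7}:  v_{2} + v_{7} = v_{4} + v_{5}  so sig = ⟨2 | 1 1⟩
  P={3,6}:  v_{3} + v_{6} = v_{1} + v_{9} + v_{10}  so sig = ⟨2 | 1 1 1⟩
  P={7,9}:  v_{7} + v_{9} = v_{1} + 2·v_{4} + v_{5} + v_{10}  so sig = ⟨2 | 1 1 1 2⟩
  P={3,8}:  v_{3} + v_{8} = v_{1} + 3·v_{4} + v_{5} + v_{10}  so sig = ⟨2 | 1 1 1 3⟩
  P={2,3}:  v_{2} + v_{3} = v_{5} + 2·v_{9}  so sig = ⟨2 | 1 2⟩
  P={8,9}:  v_{8} + v_{9} = 2·v_{4}  so sig = ⟨2 | 2⟩
  P={3,7}:  v_{3} + v_{7} = 2·v_{1} + 3·v_{4} + 2·v_{5} + 2·v_{10}  so sig = ⟨2 | 2 2 2 3⟩
  P={4,5,6}:  v_{4} + v_{5} + v_{6} = 0  so sig = ⟨3 | 0⟩
  P={4,6,7}:  v_{4} + v_{6} + v_{7} = v_{1} + v_{8} + v_{10}  so sig = ⟨3 | 1 1 1⟩
  P={5,6,9}:  v_{5} + v_{6} + v_{9} = v_{1} + v_{2} + v_{10}  so sig = ⟨3 | 1 1 1⟩
  P={1,2,4,10}:  v_{1} + v_{2} + v_{4} + v_{10} = v_{9}  so sig = ⟨4 | 1⟩
  P={1,2,8,10}:  v_{1} + v_{2} + v_{8} + v_{10} = v_{4}  so sig = ⟨4 | 1⟩
  P={1,5,8,10}:  v_{1} + v_{5} + v_{8} + v_{10} = v_{7}  so sig = ⟨4 | 1⟩
  P={1,4,5,9,10}:  v_{1} + v_{4} + v_{5} + v_{9} + v_{10} = v_{3}  so sig = ⟨5 | 1⟩

Hence PRS(X_Σ) =
{ ⟨2 | 1 1⟩,  ⟨2 | 1 1 1⟩,  ⟨2 | 1 1 1 2⟩,  ⟨2 | 1 1 1 3⟩,  ⟨2 | 1 2⟩,  ⟨2 | 2⟩,  ⟨2 | 2 2 2 3⟩,  ⟨3 | 0⟩,  ⟨3 | 1 1 1⟩ ×2,  ⟨4 | 1⟩ ×3,  ⟨5 | 1⟩ }


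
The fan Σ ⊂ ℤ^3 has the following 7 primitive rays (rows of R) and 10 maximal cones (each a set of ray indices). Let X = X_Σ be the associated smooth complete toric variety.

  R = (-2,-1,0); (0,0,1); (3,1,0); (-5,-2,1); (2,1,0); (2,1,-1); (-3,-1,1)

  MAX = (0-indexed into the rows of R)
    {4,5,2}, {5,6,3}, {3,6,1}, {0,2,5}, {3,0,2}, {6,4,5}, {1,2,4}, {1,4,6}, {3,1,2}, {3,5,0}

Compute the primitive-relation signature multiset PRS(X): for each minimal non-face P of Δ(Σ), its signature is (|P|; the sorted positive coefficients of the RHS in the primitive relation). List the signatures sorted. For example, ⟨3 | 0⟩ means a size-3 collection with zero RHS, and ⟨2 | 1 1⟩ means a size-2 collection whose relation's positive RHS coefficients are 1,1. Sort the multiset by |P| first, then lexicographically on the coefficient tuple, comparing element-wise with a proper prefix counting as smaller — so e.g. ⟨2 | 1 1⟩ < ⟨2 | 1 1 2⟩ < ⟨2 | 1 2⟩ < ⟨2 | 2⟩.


Δ(Σ) — 7 vertices, 7 min non-faces:

  P={0,4}:  v_{0} + v_{4} = 0  ⇒ sig = ⟨2 | 0⟩
  P={0,6}:  v_{0} + v_{6} = v_{3}  ⇒ sig = ⟨2 | 1⟩
  P={1,5}:  v_{1} + v_{5} = v_{4}  ⇒ sig = ⟨2 | 1⟩
  P={2,6}:  v_{2} + v_{6} = v_{1}  ⇒ sig = ⟨2 | 1⟩
  P={3,4}:  v_{3} + v_{4} = v_{6}  ⇒ sig = ⟨2 | 1⟩
  P={0,1}:  v_{0} + v_{1} = v_{2} + v_{3}  ⇒ sig = ⟨2 | 1 1⟩
  P={2,3,5}:  v_{2} + v_{3} + v_{5} = 0  ⇒ sig = ⟨3 | 0⟩

Signatures (|P|; sorted positive RHS coefficients), sorted:
[⟨2 | 0⟩, ⟨2 | 1⟩, ⟨2 | 1⟩, ⟨2 | 1⟩, ⟨2 | 1⟩, ⟨2 | 1 1⟩, ⟨3 | 0⟩]


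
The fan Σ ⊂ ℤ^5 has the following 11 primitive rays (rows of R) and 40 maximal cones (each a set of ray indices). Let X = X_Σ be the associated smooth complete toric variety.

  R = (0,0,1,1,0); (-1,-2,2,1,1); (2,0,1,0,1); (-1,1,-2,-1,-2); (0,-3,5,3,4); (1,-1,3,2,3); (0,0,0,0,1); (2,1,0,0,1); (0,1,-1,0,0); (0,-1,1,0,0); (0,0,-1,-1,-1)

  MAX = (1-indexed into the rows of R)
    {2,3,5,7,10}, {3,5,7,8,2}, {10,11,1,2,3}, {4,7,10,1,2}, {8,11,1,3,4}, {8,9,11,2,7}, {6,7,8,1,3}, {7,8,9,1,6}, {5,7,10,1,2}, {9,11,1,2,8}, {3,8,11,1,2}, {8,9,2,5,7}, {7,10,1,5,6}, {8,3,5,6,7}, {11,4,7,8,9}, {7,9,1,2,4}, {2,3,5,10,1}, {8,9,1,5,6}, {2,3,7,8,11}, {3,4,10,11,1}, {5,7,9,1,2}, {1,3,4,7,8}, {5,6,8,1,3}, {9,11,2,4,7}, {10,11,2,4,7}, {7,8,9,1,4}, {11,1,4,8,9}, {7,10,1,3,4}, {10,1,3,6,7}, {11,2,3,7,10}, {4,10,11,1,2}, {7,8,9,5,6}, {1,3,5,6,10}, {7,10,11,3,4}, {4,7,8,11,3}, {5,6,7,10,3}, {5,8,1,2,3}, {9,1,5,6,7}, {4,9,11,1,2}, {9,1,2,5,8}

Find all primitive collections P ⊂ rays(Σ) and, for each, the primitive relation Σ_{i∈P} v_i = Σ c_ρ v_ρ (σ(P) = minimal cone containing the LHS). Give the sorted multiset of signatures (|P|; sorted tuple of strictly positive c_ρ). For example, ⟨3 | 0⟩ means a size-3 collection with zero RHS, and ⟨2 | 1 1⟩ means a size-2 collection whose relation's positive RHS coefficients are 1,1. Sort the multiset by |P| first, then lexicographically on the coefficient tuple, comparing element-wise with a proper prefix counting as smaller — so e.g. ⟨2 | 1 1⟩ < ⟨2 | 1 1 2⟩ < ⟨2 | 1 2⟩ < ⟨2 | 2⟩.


15 collections generate NE(X_Σ); each relation:

  • {9,10}:  v_{9} + v_{10} = 0  ⟹  sig = ⟨2 | 0⟩
  • {2,6}:  v_{2} + v_{6} = v_{5}  ⟹  sig = ⟨2 | 1⟩
  • {3,9}:  v_{3} + v_{9} = v_{8}  ⟹  sig = ⟨2 | 1⟩
  • {8,10}:  v_{8} + v_{10} = v_{3}  ⟹  sig = ⟨2 | 1⟩
  • {4,6}:  v_{4} + v_{6} = v_{1} + v_{7}  ⟹  sig = ⟨2 | 1 1⟩
  • {6,11}:  v_{6} + v_{11} = v_{2} + v_{8}  ⟹  sig = ⟨2 | 1 1⟩
  • {4,5}:  v_{4} + v_{5} = v_{1} + v_{2} + v_{7}  ⟹  sig = ⟨2 | 1 1 1⟩
  • {5,11}:  v_{5} + v_{11} = 2·v_{2} + v_{8}  ⟹  sig = ⟨2 | 1 2⟩
  • {1,7,11}:  v_{1} + v_{7} + v_{11} = 0  ⟹  sig = ⟨3 | 0⟩
  • {2,4,8}:  v_{2} + v_{4} + v_{8} = 0  ⟹  sig = ⟨3 | 0⟩
  • {2,3,4}:  v_{2} + v_{3} + v_{4} = v_{10}  ⟹  sig = ⟨3 | 1⟩
  • {1,2,7,8}:  v_{1} + v_{2} + v_{7} + v_{8} = v_{6}  ⟹  sig = ⟨4 | 1⟩
  • {1,2,3,7}:  v_{1} + v_{2} + v_{3} + v_{7} = v_{6} + v_{10}  ⟹  sig = ⟨4 | 1 1⟩
  • {1,3,5,7}:  v_{1} + v_{3} + v_{5} + v_{7} = 2·v_{6} + v_{10}  ⟹  sig = ⟨4 | 1 2⟩
  • {1,5,7,8}:  v_{1} + v_{5} + v_{7} + v_{8} = 2·v_{6}  ⟹  sig = ⟨4 | 2⟩

so the primitive-relation signature multiset is
    |P|=2: 8 collections, coeffs (), (1), (1), (1), (1,1), (1,1), (1,1,1), (1,2)
    |P|=3: 3 collections, coeffs (), (), (1)
    |P|=4: 4 collections, coeffs (1), (1,1), (1,2), (2)


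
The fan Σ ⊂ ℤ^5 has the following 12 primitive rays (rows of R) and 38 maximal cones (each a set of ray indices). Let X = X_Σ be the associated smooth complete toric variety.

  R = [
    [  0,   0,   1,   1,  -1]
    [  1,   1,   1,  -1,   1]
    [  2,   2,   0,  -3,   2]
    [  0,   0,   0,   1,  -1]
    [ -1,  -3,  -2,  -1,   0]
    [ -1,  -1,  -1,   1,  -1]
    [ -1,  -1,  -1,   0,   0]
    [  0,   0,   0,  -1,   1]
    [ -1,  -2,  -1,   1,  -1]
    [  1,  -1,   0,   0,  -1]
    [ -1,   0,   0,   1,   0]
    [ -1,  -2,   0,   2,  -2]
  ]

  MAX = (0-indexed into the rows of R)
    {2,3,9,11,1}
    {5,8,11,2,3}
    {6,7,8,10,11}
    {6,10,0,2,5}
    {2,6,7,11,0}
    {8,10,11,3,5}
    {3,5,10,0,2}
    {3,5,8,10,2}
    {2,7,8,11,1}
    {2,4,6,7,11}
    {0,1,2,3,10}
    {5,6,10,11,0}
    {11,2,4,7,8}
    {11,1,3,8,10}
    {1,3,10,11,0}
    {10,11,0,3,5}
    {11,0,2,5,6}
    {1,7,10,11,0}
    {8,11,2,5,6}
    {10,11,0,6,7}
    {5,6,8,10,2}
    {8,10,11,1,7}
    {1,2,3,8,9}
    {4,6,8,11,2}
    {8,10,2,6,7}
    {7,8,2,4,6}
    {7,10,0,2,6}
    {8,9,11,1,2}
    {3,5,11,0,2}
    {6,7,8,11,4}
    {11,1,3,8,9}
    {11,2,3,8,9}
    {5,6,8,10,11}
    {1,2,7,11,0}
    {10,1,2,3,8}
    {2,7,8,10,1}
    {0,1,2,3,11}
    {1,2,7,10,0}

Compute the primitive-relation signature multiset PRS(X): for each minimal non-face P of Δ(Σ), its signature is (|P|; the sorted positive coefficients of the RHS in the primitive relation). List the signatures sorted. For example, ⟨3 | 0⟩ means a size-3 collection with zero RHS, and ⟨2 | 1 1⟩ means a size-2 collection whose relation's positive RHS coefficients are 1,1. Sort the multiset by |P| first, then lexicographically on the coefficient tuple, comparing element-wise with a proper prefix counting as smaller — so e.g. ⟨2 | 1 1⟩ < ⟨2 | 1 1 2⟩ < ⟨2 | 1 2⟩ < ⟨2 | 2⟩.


Σ has 20 primitive collections:

  {1,5}:  v_{1} + v_{5} = 0 — sig = ⟨2 | 0⟩
  {3,7}:  v_{3} + v_{7} = 0 — sig = ⟨2 | 0⟩
  {0,8}:  v_{0} + v_{8} = v_{11} — sig = ⟨2 | 1⟩
  {1,6}:  v_{1} + v_{6} = v_{7} — sig = ⟨2 | 1⟩
  {3,6}:  v_{3} + v_{6} = v_{5} — sig = ⟨2 | 1⟩
  {5,7}:  v_{5} + v_{7} = v_{6} — sig = ⟨2 | 1⟩
  {4,10}:  v_{4} + v_{10} = v_{6} + v_{7} + v_{8} — sig = ⟨2 | 1 1 1⟩
  {6,9}:  v_{6} + v_{9} = v_{2} + v_{8} + v_{11} — sig = ⟨2 | 1 1 1⟩
  {9,10}:  v_{9} + v_{10} = v_{1} + v_{3} + v_{8} — sig = ⟨2 | 1 1 1⟩
  {3,4}:  v_{3} + v_{4} = v_{2} + v_{6} + v_{8} + v_{11} — sig = ⟨2 | 1 1 1 1⟩
  {5,9}:  v_{5} + v_{9} = v_{2} + v_{3} + v_{8} + v_{11} — sig = ⟨2 | 1 1 1 1⟩
  {7,9}:  v_{7} + v_{9} = v_{1} + v_{2} + v_{8} + v_{11} — sig = ⟨2 | 1 1 1 1⟩
  {0,4}:  v_{0} + v_{4} = v_{2} + v_{6} + v_{7} + 2·v_{11} — sig = ⟨2 | 1 1 1 2⟩
  {0,9}:  v_{0} + v_{9} = v_{1} + v_{2} + v_{3} + 2·v_{11} — sig = ⟨2 | 1 1 1 2⟩
  {1,4}:  v_{1} + v_{4} = v_{2} + 2·v_{7} + v_{8} + v_{11} — sig = ⟨2 | 1 1 1 2⟩
  {4,5}:  v_{4} + v_{5} = v_{2} + 2·v_{6} + v_{8} + v_{11} — sig = ⟨2 | 1 1 1 2⟩
  {4,9}:  v_{4} + v_{9} = 2·v_{2} + v_{7} + 2·v_{8} + 2·v_{11} — sig = ⟨2 | 1 2 2 2⟩
  {2,10,11}:  v_{2} + v_{10} + v_{11} = 0 — sig = ⟨3 | 0⟩
  {1,2,3,8,11}:  v_{1} + v_{2} + v_{3} + v_{8} + v_{11} = v_{9} — sig = ⟨5 | 1⟩
  {2,6,7,8,11}:  v_{2} + v_{6} + v_{7} + v_{8} + v_{11} = v_{4} — sig = ⟨5 | 1⟩

Sorted signature multiset PRS(X):
[⟨2 | 0⟩, ⟨2 | 0⟩, ⟨2 | 1⟩, ⟨2 | 1⟩, ⟨2 | 1⟩, ⟨2 | 1⟩, ⟨2 | 1 1 1⟩, ⟨2 | 1 1 1⟩, ⟨2 | 1 1 1⟩, ⟨2 | 1 1 1 1⟩, ⟨2 | 1 1 1 1⟩, ⟨2 | 1 1 1 1⟩, ⟨2 | 1 1 1 2⟩, ⟨2 | 1 1 1 2⟩, ⟨2 | 1 1 1 2⟩, ⟨2 | 1 1 1 2⟩, ⟨2 | 1 2 2 2⟩, ⟨3 | 0⟩, ⟨5 | 1⟩, ⟨5 | 1⟩]


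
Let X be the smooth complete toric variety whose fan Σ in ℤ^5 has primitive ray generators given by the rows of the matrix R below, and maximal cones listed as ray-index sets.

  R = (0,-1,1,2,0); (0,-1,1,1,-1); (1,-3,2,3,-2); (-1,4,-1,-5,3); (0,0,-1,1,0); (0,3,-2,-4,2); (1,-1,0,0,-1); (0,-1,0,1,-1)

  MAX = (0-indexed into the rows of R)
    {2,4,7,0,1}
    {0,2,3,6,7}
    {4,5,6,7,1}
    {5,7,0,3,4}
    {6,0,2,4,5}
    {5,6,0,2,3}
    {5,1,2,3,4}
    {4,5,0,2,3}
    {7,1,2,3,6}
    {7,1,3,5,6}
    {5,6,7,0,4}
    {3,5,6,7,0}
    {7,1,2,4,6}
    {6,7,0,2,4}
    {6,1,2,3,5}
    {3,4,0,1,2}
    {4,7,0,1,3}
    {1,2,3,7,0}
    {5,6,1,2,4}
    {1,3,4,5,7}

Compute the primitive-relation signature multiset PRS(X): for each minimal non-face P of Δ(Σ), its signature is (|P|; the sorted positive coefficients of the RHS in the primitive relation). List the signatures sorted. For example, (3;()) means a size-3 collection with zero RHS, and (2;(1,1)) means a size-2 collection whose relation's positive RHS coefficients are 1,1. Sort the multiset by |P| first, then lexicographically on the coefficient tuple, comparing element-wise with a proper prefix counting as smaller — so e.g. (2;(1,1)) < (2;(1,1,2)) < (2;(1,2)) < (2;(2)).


Δ(Σ) — 8 vertices, 5 min non-faces:

  P = {0,1,6}:  v_{0} + v_{1} + v_{6} = v_{2}  ⇒ sig = (3;(1))
  P = {2,5,7}:  v_{2} + v_{5} + v_{7} = v_{6}  ⇒ sig = (3;(1))
  P = {3,4,6}:  v_{3} + v_{4} + v_{6} = v_{5}  ⇒ sig = (3;(1))
  P = {0,1,5}:  v_{0} + v_{1} + v_{5} = v_{2} + v_{3} + v_{4}  ⇒ sig = (3;(1,1,1))
  P = {2,3,4,7}:  v_{2} + v_{3} + v_{4} + v_{7} = 0  ⇒ sig = (4;())

Signatures (|P|; sorted positive RHS coefficients), sorted:
    |P|=3: 4 collections, coeffs (1), (1), (1), (1,1,1)
    |P|=4: 1 collection, coeffs ()


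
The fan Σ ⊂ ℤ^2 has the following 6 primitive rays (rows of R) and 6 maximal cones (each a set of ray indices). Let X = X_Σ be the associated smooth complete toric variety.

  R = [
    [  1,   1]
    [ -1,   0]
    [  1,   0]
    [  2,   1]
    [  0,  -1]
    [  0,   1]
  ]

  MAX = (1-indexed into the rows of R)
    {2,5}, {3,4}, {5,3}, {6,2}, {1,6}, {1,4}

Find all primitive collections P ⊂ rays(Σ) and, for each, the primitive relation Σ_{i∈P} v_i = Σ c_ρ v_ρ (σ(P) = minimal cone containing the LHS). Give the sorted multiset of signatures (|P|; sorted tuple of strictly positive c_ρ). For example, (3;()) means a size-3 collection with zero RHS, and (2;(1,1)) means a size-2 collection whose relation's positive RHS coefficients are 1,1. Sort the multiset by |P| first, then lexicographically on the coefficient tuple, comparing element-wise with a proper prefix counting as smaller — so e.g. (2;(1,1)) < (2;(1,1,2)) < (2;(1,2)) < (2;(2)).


9 collections generate NE(X_Σ); each relation:

  • {2,3}:  v_{2} + v_{3} = 0  so sig = (2;())
  • {5,6}:  v_{5} + v_{6} = 0  so sig = (2;())
  • {1,2}:  v_{1} + v_{2} = v_{6}  so sig = (2;(1))
  • {1,3}:  v_{1} + v_{3} = v_{4}  so sig = (2;(1))
  • {1,5}:  v_{1} + v_{5} = v_{3}  so sig = (2;(1))
  • {2,4}:  v_{2} + v_{4} = v_{1}  so sig = (2;(1))
  • {3,6}:  v_{3} + v_{6} = v_{1}  so sig = (2;(1))
  • {4,5}:  v_{4} + v_{5} = 2·v_{3}  so sig = (2;(2))
  • {4,6}:  v_{4} + v_{6} = 2·v_{1}  so sig = (2;(2))

Signatures (|P|; sorted positive RHS coefficients), sorted:
[(2;()), (2;()), (2;(1)), (2;(1)), (2;(1)), (2;(1)), (2;(1)), (2;(2)), (2;(2))]


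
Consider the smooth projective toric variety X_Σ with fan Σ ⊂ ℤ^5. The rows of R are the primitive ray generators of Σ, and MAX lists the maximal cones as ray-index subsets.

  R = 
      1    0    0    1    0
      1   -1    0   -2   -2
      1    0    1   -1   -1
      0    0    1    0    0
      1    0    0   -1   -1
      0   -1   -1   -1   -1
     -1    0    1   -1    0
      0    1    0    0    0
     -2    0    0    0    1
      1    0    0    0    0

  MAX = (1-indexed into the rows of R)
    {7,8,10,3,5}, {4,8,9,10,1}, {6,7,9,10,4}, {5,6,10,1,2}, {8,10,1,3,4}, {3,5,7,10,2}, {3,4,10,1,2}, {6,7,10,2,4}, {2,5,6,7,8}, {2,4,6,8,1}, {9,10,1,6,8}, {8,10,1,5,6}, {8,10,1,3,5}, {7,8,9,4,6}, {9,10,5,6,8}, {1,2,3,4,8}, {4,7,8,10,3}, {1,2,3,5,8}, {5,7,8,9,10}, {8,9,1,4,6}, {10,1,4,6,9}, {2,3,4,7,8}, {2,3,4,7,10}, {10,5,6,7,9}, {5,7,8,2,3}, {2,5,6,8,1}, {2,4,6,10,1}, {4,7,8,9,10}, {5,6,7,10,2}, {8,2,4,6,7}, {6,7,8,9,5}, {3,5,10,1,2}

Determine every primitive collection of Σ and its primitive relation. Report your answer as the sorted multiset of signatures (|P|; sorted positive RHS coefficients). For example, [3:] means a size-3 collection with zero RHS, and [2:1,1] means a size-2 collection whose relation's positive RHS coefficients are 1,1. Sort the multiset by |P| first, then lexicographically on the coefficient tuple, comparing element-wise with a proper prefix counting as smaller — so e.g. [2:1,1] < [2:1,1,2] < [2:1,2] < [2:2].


|primitive collections| = 9. Relations:

  {1,7}:  v_{1} + v_{7} = v_{4}  ⇒ sig = [2:1]
  {3,6}:  v_{3} + v_{6} = v_{2}  ⇒ sig = [2:1]
  {3,9}:  v_{3} + v_{9} = v_{7}  ⇒ sig = [2:1]
  {4,5}:  v_{4} + v_{5} = v_{3}  ⇒ sig = [2:1]
  {2,9}:  v_{2} + v_{9} = v_{6} + v_{7}  ⇒ sig = [2:1,1]
  {1,5,9}:  v_{1} + v_{5} + v_{9} = 0  ⇒ sig = [3:]
  {2,8,10}:  v_{2} + v_{8} + v_{10} = 2·v_{5}  ⇒ sig = [3:2]
  {4,6,8,10}:  v_{4} + v_{6} + v_{8} + v_{10} = v_{5}  ⇒ sig = [4:1]
  {6,7,8,10}:  v_{6} + v_{7} + v_{8} + v_{10} = 2·v_{5} + v_{9}  ⇒ sig = [4:1,2]

Hence PRS(X_Σ) =
[[2:1], [2:1], [2:1], [2:1], [2:1,1], [3:], [3:2], [4:1], [4:1,2]]


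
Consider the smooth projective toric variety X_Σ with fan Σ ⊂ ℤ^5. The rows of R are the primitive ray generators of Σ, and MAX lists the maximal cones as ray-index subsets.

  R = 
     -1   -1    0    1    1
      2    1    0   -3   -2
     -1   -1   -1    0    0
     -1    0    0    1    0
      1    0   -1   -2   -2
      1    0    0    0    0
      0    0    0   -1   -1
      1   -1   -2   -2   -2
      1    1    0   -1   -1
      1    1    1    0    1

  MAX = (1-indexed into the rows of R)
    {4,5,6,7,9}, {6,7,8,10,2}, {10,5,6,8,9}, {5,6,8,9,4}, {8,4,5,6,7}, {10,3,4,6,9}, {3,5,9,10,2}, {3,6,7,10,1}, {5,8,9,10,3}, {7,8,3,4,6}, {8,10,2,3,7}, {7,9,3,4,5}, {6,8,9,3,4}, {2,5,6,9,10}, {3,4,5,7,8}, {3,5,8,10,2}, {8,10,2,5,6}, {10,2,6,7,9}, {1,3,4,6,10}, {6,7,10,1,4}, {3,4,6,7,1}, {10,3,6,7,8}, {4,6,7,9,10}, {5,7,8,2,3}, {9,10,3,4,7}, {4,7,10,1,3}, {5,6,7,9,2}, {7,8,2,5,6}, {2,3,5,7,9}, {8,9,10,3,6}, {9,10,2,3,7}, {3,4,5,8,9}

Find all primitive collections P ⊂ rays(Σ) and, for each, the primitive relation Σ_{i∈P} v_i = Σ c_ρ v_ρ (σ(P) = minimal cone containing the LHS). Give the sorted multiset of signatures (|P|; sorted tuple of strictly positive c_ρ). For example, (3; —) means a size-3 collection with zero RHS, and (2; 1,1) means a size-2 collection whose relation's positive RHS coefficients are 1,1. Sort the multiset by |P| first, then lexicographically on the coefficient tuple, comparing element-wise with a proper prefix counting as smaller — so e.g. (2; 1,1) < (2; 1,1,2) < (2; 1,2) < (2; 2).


Δ(Σ) — 10 vertices, 14 min non-faces:

  • {1,9}:  v_{1} + v_{9} = 0  so sig = (2; —)
  • {2,4}:  v_{2} + v_{4} = v_{7} + v_{9}  so sig = (2; 1,1)
  • {1,5}:  v_{1} + v_{5} = v_{3} + v_{6} + v_{7}  so sig = (2; 1,1,1)
  • {1,2}:  v_{1} + v_{2} = v_{3} + v_{6} + 2·v_{7} + v_{10}  so sig = (2; 1,1,1,2)
  • {1,8}:  v_{1} + v_{8} = 2·v_{3} + 2·v_{6} + v_{7}  so sig = (2; 1,2,2)
  • {3,5,6}:  v_{3} + v_{5} + v_{6} = v_{8}  so sig = (3; 1)
  • {4,5,10}:  v_{4} + v_{5} + v_{10} = v_{9}  so sig = (3; 1)
  • {5,7,10}:  v_{5} + v_{7} + v_{10} = v_{2}  so sig = (3; 1)
  • {2,3,6}:  v_{2} + v_{3} + v_{6} = v_{7} + v_{8} + v_{10}  so sig = (3; 1,1,1)
  • {4,8,10}:  v_{4} + v_{8} + v_{10} = v_{3} + v_{6} + v_{9}  so sig = (3; 1,1,1)
  • {2,8,9}:  v_{2} + v_{8} + v_{9} = 3·v_{5} + v_{10}  so sig = (3; 1,3)
  • {7,8,9}:  v_{7} + v_{8} + v_{9} = 2·v_{5}  so sig = (3; 2)
  • {3,6,7,9}:  v_{3} + v_{6} + v_{7} + v_{9} = v_{5}  so sig = (4; 1)
  • {3,4,6,7,10}:  v_{3} + v_{4} + v_{6} + v_{7} + v_{10} = 0  so sig = (5; —)

Sorted signature multiset PRS(X):
    (2; —)
    (2; 1,1)
    (2; 1,1,1)
    (2; 1,1,1,2)
    (2; 1,2,2)
    (3; 1)
    (3; 1)
    (3; 1)
    (3; 1,1,1)
    (3; 1,1,1)
    (3; 1,3)
    (3; 2)
    (4; 1)
    (5; —)


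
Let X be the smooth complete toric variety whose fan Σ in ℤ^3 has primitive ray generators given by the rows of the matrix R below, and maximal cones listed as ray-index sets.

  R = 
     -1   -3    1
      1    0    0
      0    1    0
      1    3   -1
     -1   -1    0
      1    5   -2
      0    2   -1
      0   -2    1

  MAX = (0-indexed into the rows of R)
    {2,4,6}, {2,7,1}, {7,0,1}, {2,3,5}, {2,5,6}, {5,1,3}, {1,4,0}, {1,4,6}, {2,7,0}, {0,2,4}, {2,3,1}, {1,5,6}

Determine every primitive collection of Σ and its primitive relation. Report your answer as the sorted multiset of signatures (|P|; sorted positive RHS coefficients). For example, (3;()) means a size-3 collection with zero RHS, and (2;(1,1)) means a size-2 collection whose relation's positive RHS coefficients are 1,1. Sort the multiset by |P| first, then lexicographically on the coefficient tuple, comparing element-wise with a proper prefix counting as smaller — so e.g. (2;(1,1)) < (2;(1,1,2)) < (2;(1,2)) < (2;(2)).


14 collections generate NE(X_Σ); each relation:

  P = {0,3}:  v_{0} + v_{3} = 0 — sig = (2;())
  P = {6,7}:  v_{6} + v_{7} = 0 — sig = (2;())
  P = {0,5}:  v_{0} + v_{5} = v_{6} — sig = (2;(1))
  P = {0,6}:  v_{0} + v_{6} = v_{4} — sig = (2;(1))
  P = {3,4}:  v_{3} + v_{4} = v_{6} — sig = (2;(1))
  P = {3,6}:  v_{3} + v_{6} = v_{5} — sig = (2;(1))
  P = {4,7}:  v_{4} + v_{7} = v_{0} — sig = (2;(1))
  P = {5,7}:  v_{5} + v_{7} = v_{3} — sig = (2;(1))
  P = {3,7}:  v_{3} + v_{7} = v_{1} + v_{2} — sig = (2;(1,1))
  P = {4,5}:  v_{4} + v_{5} = 2·v_{6} — sig = (2;(2))
  P = {1,2,4}:  v_{1} + v_{2} + v_{4} = 0 — sig = (3;())
  P = {0,1,2}:  v_{0} + v_{1} + v_{2} = v_{7} — sig = (3;(1))
  P = {1,2,6}:  v_{1} + v_{2} + v_{6} = v_{3} — sig = (3;(1))
  P = {1,2,5}:  v_{1} + v_{2} + v_{5} = 2·v_{3} — sig = (3;(2))

Sorted signature multiset PRS(X):
    |P|=2: 10 collections, coeffs (), (), (1), (1), (1), (1), (1), (1), (1,1), (2)
    |P|=3: 4 collections, coeffs (), (1), (1), (2)
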